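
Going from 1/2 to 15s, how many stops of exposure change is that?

1/2 → 1 → 2 → 4 → 8 → 15 — count the steps: 5 stops.

5 stops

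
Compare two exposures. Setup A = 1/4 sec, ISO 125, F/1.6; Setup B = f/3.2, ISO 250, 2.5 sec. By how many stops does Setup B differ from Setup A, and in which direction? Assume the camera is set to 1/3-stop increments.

Aperture: f/1.6 → f/1.8 → f/2 → f/2.2 → f/2.5 → f/2.8 → f/3.2 — 2 stops stopped down (darker).
Shutter speed: 1/4 → 0.3 → 0.4 → 0.5 → 0.6 → 0.8 → 1 → 1.3 → 1.6 → 2 → 2.5 — 3 1/3 stops slower (brighter).
ISO: 125 → 160 → 200 → 250 — 1 stop raised (brighter).
Net: −2 +3 1/3 +1 = +2 1/3 stops.

2 1/3 stops brighter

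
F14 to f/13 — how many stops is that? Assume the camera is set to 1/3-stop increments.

f/14 → f/13 — count the steps: 1 third-stops = 1/3 stop.

1/3 stop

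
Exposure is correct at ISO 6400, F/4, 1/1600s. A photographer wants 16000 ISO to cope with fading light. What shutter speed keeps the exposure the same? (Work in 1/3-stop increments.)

ISO: 6400 → 8000 → 10000 → 12800 → 16000 — 1 1/3 stops raised (brighter).
Need 1 1/3 stops darker from the shutter speed: 1/1600 → 1/2000 → 1/2500 → 1/3200 → 1/4000.

1/4000s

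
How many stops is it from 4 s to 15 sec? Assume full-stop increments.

2 stops

4 → 8 → 15 — count the steps: 2 stops.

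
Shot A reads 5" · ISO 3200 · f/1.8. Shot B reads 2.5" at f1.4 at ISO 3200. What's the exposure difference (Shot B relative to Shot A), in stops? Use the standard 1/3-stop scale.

Aperture: f/1.8 → f/1.6 → f/1.4 — 2/3 stop opened up (brighter).
Shutter speed: 5 → 4 → 3.2 → 2.5 — 1 stop faster (darker).
ISO: unchanged.
Net: +2/3 −1 = −1/3 stops.

1/3 stop darker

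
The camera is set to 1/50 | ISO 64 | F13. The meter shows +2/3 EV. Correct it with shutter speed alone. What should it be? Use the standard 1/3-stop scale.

Overexposed by 2/3 stop → need 2/3 stop darker.
Shutter speed: 1/50 → 1/60 → 1/80.

1/80s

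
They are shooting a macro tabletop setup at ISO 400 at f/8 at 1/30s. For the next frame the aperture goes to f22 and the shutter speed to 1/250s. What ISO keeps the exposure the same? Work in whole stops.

ISO 25600

Aperture: f/8 → f/11 → f/16 → f/22 — 3 stops smaller aperture (darker).
Shutter speed: 1/30 → 1/60 → 1/125 → 1/250 — 3 stops shorter (darker).
Net change so far: 6 stops darker. Offset with the ISO: 400 → 800 → 1600 → 3200 → 6400 → 12800 → 25600.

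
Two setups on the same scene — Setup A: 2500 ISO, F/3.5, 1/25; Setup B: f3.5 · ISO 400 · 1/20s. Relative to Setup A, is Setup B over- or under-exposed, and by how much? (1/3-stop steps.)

2 1/3 stops darker

Aperture: unchanged.
Shutter speed: 1/25 → 1/20 — 1/3 stop slower (brighter).
ISO: 2500 → 2000 → 1600 → 1250 → 1000 → 800 → 640 → 500 → 400 — 2 2/3 stops lower (darker).
Net: +1/3 −2 2/3 = −2 1/3 stops.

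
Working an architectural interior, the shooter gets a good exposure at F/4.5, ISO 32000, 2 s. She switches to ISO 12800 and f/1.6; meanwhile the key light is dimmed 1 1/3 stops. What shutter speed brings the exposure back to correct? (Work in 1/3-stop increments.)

Scene light: 1 1/3 stops darker.
ISO: 32000 → 25600 → 20000 → 16000 → 12800 — 1 1/3 stops dropped (darker).
Aperture: f/4.5 → f/4 → f/3.5 → f/3.2 → f/2.8 → f/2.5 → f/2.2 → f/2 → f/1.8 → f/1.6 — 3 stops larger aperture (brighter).
Net so far: 1/3 stop brighter. Shutter speed: 2 → 1.6.

1.6 s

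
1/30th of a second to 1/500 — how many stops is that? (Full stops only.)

4 stops

1/30 → 1/60 → 1/125 → 1/250 → 1/500 — count the steps: 4 stops.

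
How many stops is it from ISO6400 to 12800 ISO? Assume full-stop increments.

6400 → 12800 — count the steps: 1 stop.

1 stop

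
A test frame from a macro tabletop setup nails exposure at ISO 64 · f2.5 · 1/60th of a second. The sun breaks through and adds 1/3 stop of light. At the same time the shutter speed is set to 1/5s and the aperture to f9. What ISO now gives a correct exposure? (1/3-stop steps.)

Scene light: 1/3 stop brighter.
Shutter speed: 1/60 → 1/50 → 1/40 → 1/30 → 1/25 → 1/20 → 1/15 → 1/13 → 1/10 → 1/8 → 1/6 → 1/5 — 3 2/3 stops longer (brighter).
Aperture: f/2.5 → f/2.8 → f/3.2 → f/3.5 → f/4 → f/4.5 → f/5 → f/5.6 → f/6.3 → f/7.1 → f/8 → f/9 — 3 2/3 stops stopped down (darker).
Net so far: 1/3 stop brighter. ISO: 64 → 50.

ISO 50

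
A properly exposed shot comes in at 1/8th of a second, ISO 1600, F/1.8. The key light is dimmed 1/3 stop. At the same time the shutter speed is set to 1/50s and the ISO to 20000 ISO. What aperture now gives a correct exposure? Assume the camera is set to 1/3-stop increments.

Scene light: 1/3 stop darker.
Shutter speed: 1/8 → 1/10 → 1/13 → 1/15 → 1/20 → 1/25 → 1/30 → 1/40 → 1/50 — 2 2/3 stops shorter (darker).
ISO: 1600 → 2000 → 2500 → 3200 → 4000 → 5000 → 6400 → 8000 → 10000 → 12800 → 16000 → 20000 — 3 2/3 stops raised (brighter).
Net so far: 2/3 stop brighter. Aperture: f/1.8 → f/2 → f/2.2.

f/2.2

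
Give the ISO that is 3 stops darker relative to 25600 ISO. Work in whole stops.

ISO: 25600 → 12800 → 6400 → 3200 — 3 stops lower (darker).

ISO 3200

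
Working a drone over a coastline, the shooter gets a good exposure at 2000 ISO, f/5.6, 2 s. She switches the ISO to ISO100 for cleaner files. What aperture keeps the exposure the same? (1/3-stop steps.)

ISO: 2000 → 1600 → 1250 → 1000 → 800 → 640 → 500 → 400 → 320 → 250 → 200 → 160 → 125 → 100 — 4 1/3 stops lower (darker).
Need 4 1/3 stops brighter from the aperture: f/5.6 → f/5 → f/4.5 → f/4 → f/3.5 → f/3.2 → f/2.8 → f/2.5 → f/2.2 → f/2 → f/1.8 → f/1.6 → f/1.4 → f/1.2.

f/1.2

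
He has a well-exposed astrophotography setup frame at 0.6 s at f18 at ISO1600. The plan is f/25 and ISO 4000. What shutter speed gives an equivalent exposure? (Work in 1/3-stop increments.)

Aperture: f/18 → f/20 → f/22 → f/25 — 1 stop stopped down (darker).
ISO: 1600 → 2000 → 2500 → 3200 → 4000 — 1 1/3 stops raised (brighter).
Net change so far: 1/3 stop brighter. Offset with the shutter speed: 0.6 → 0.5.

0.5 s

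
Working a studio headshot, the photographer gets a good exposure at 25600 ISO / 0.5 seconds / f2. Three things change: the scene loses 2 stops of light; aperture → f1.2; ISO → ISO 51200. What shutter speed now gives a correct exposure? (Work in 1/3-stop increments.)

Scene light: 2 stops darker.
Aperture: f/2 → f/1.8 → f/1.6 → f/1.4 → f/1.2 — 1 1/3 stops larger aperture (brighter).
ISO: 25600 → 32000 → 40000 → 51200 — 1 stop higher (brighter).
Net so far: 1/3 stop brighter. Shutter speed: 0.5 → 0.4.

0.4 s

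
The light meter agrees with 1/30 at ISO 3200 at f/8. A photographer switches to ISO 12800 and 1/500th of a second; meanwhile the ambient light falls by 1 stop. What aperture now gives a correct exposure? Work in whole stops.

f/2.8

Scene light: 1 stop darker.
ISO: 3200 → 6400 → 12800 — 2 stops raised (brighter).
Shutter speed: 1/30 → 1/60 → 1/125 → 1/250 → 1/500 — 4 stops shorter (darker).
Net so far: 3 stops darker. Aperture: f/8 → f/5.6 → f/4 → f/2.8.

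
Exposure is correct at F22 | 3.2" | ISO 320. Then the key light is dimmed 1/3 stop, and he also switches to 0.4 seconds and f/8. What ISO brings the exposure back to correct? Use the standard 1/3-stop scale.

Scene light: 1/3 stop darker.
Shutter speed: 3.2 → 2.5 → 2 → 1.6 → 1.3 → 1 → 0.8 → 0.6 → 0.5 → 0.4 — 3 stops shorter (darker).
Aperture: f/22 → f/20 → f/18 → f/16 → f/14 → f/13 → f/11 → f/10 → f/9 → f/8 — 3 stops larger aperture (brighter).
Net so far: 1/3 stop darker. ISO: 320 → 400.

ISO 400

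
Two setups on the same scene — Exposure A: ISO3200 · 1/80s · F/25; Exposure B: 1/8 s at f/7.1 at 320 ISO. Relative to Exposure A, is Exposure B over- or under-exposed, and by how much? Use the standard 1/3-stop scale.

3 2/3 stops brighter

Aperture: f/25 → f/22 → f/20 → f/18 → f/16 → f/14 → f/13 → f/11 → f/10 → f/9 → f/8 → f/7.1 — 3 2/3 stops opened up (brighter).
Shutter speed: 1/80 → 1/60 → 1/50 → 1/40 → 1/30 → 1/25 → 1/20 → 1/15 → 1/13 → 1/10 → 1/8 — 3 1/3 stops longer (brighter).
ISO: 3200 → 2500 → 2000 → 1600 → 1250 → 1000 → 800 → 640 → 500 → 400 → 320 — 3 1/3 stops lower (darker).
Net: +3 2/3 +3 1/3 −3 1/3 = +3 2/3 stops.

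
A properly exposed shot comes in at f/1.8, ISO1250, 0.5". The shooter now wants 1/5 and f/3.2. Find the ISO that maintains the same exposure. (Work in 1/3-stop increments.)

Shutter speed: 0.5 → 0.4 → 0.3 → 1/4 → 1/5 — 1 1/3 stops shorter (darker).
Aperture: f/1.8 → f/2 → f/2.2 → f/2.5 → f/2.8 → f/3.2 — 1 2/3 stops stopped down (darker).
Net change so far: 3 stops darker. Offset with the ISO: 1250 → 1600 → 2000 → 2500 → 3200 → 4000 → 5000 → 6400 → 8000 → 10000.

ISO 10000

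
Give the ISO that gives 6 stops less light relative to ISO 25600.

ISO: 25600 → 12800 → 6400 → 3200 → 1600 → 800 → 400 — 6 stops dropped (darker).

ISO 400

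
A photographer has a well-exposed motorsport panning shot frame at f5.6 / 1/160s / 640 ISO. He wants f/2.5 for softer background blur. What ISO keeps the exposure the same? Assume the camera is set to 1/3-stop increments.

Aperture: f/5.6 → f/5 → f/4.5 → f/4 → f/3.5 → f/3.2 → f/2.8 → f/2.5 — 2 1/3 stops larger aperture (brighter).
Need 2 1/3 stops darker from the ISO: 640 → 500 → 400 → 320 → 250 → 200 → 160 → 125.

ISO 125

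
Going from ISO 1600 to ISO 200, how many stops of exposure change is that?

1600 → 800 → 400 → 200 — count the steps: 3 stops.

3 stops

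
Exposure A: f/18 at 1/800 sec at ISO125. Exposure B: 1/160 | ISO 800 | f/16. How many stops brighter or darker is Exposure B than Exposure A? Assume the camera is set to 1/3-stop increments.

5 1/3 stops brighter

Aperture: f/18 → f/16 — 1/3 stop opened up (brighter).
Shutter speed: 1/800 → 1/640 → 1/500 → 1/400 → 1/320 → 1/250 → 1/200 → 1/160 — 2 1/3 stops slower (brighter).
ISO: 125 → 160 → 200 → 250 → 320 → 400 → 500 → 640 → 800 — 2 2/3 stops higher (brighter).
Net: +1/3 +2 1/3 +2 2/3 = +5 1/3 stops.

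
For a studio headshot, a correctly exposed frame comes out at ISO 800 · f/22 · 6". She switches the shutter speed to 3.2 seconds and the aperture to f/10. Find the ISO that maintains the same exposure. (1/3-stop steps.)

ISO 320

Shutter speed: 6 → 5 → 4 → 3.2 — 1 stop faster (darker).
Aperture: f/22 → f/20 → f/18 → f/16 → f/14 → f/13 → f/11 → f/10 — 2 1/3 stops larger aperture (brighter).
Net change so far: 1 1/3 stops brighter. Offset with the ISO: 800 → 640 → 500 → 400 → 320.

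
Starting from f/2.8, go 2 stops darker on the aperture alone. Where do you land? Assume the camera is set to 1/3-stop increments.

f/5.6

Aperture: f/2.8 → f/3.2 → f/3.5 → f/4 → f/4.5 → f/5 → f/5.6 — 2 stops smaller aperture (darker).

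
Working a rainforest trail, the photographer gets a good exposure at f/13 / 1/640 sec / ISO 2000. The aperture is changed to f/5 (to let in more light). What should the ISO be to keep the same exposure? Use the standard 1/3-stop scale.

ISO 320

Aperture: f/13 → f/11 → f/10 → f/9 → f/8 → f/7.1 → f/6.3 → f/5.6 → f/5 — 2 2/3 stops larger aperture (brighter).
Need 2 2/3 stops darker from the ISO: 2000 → 1600 → 1250 → 1000 → 800 → 640 → 500 → 400 → 320.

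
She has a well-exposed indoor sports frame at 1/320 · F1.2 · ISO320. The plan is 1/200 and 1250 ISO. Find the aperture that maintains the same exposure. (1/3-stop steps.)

Shutter speed: 1/320 → 1/250 → 1/200 — 2/3 stop slower (brighter).
ISO: 320 → 400 → 500 → 640 → 800 → 1000 → 1250 — 2 stops higher (brighter).
Net change so far: 2 2/3 stops brighter. Offset with the aperture: f/1.2 → f/1.4 → f/1.6 → f/1.8 → f/2 → f/2.2 → f/2.5 → f/2.8 → f/3.2.

f/3.2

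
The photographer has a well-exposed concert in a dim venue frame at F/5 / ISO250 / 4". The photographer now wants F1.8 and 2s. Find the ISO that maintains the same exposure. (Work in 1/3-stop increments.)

Aperture: f/5 → f/4.5 → f/4 → f/3.5 → f/3.2 → f/2.8 → f/2.5 → f/2.2 → f/2 → f/1.8 — 3 stops opened up (brighter).
Shutter speed: 4 → 3.2 → 2.5 → 2 — 1 stop faster (darker).
Net change so far: 2 stops brighter. Offset with the ISO: 250 → 200 → 160 → 125 → 100 → 80 → 64.

ISO 64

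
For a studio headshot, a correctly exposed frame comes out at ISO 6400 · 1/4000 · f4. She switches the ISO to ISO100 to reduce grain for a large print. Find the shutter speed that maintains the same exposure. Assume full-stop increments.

ISO: 6400 → 3200 → 1600 → 800 → 400 → 200 → 100 — 6 stops dropped (darker).
Need 6 stops brighter from the shutter speed: 1/4000 → 1/2000 → 1/1000 → 1/500 → 1/250 → 1/125 → 1/60.

1/60s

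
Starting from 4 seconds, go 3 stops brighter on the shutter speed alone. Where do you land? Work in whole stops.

Shutter speed: 4 → 8 → 15 → 30 — 3 stops slower (brighter).

30 s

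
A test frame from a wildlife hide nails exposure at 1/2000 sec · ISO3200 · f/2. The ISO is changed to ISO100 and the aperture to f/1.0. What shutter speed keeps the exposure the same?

1/250s

ISO: 3200 → 1600 → 800 → 400 → 200 → 100 — 5 stops lower (darker).
Aperture: f/2 → f/1.4 → f/1.0 — 2 stops opened up (brighter).
Net change so far: 3 stops darker. Offset with the shutter speed: 1/2000 → 1/1000 → 1/500 → 1/250.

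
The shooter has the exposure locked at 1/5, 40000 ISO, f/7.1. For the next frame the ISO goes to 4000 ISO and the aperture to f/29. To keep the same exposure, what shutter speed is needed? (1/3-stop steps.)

30 s

ISO: 40000 → 32000 → 25600 → 20000 → 16000 → 12800 → 10000 → 8000 → 6400 → 5000 → 4000 — 3 1/3 stops dropped (darker).
Aperture: f/7.1 → f/8 → f/9 → f/10 → f/11 → f/13 → f/14 → f/16 → f/18 → f/20 → f/22 → f/25 → f/29 — 4 stops stopped down (darker).
Net change so far: 7 1/3 stops darker. Offset with the shutter speed: 1/5 → 1/4 → 0.3 → 0.4 → 0.5 → 0.6 → 0.8 → 1 → 1.3 → 1.6 → 2 → 2.5 → 3.2 → 4 → 5 → 6 → 8 → 10 → 13 → 15 → 20 → 25 → 30.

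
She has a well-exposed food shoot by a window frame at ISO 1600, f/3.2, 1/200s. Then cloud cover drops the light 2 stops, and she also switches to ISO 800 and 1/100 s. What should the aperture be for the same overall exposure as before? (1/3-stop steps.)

Scene light: 2 stops darker.
ISO: 1600 → 1250 → 1000 → 800 — 1 stop dropped (darker).
Shutter speed: 1/200 → 1/160 → 1/125 → 1/100 — 1 stop slower (brighter).
Net so far: 2 stops darker. Aperture: f/3.2 → f/2.8 → f/2.5 → f/2.2 → f/2 → f/1.8 → f/1.6.

f/1.6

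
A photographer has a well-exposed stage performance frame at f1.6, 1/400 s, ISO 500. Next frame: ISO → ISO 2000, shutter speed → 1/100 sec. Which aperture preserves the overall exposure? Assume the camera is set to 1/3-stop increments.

f/6.3

ISO: 500 → 640 → 800 → 1000 → 1250 → 1600 → 2000 — 2 stops raised (brighter).
Shutter speed: 1/400 → 1/320 → 1/250 → 1/200 → 1/160 → 1/125 → 1/100 — 2 stops slower (brighter).
Net change so far: 4 stops brighter. Offset with the aperture: f/1.6 → f/1.8 → f/2 → f/2.2 → f/2.5 → f/2.8 → f/3.2 → f/3.5 → f/4 → f/4.5 → f/5 → f/5.6 → f/6.3.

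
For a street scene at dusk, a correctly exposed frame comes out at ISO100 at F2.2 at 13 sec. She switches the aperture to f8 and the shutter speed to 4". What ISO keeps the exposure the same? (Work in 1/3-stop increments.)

ISO 4000

Aperture: f/2.2 → f/2.5 → f/2.8 → f/3.2 → f/3.5 → f/4 → f/4.5 → f/5 → f/5.6 → f/6.3 → f/7.1 → f/8 — 3 2/3 stops smaller aperture (darker).
Shutter speed: 13 → 10 → 8 → 6 → 5 → 4 — 1 2/3 stops faster (darker).
Net change so far: 5 1/3 stops darker. Offset with the ISO: 100 → 125 → 160 → 200 → 250 → 320 → 400 → 500 → 640 → 800 → 1000 → 1250 → 1600 → 2000 → 2500 → 3200 → 4000.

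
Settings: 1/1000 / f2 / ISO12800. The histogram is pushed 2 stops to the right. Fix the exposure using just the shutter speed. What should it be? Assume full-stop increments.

1/4000s

Overexposed by 2 stops → need 2 stops darker.
Shutter speed: 1/1000 → 1/2000 → 1/4000.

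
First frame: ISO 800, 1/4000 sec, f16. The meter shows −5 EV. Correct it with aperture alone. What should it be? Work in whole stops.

Underexposed by 5 stops → need 5 stops brighter.
Aperture: f/16 → f/11 → f/8 → f/5.6 → f/4 → f/2.8.

f/2.8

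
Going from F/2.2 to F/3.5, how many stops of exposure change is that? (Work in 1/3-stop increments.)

1 1/3 stops

f/2.2 → f/2.5 → f/2.8 → f/3.2 → f/3.5 — count the steps: 4 third-stops = 1 1/3 stops.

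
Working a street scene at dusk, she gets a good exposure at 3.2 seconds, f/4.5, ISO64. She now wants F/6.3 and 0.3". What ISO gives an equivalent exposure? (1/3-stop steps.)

ISO 1250

Aperture: f/4.5 → f/5 → f/5.6 → f/6.3 — 1 stop narrower (darker).
Shutter speed: 3.2 → 2.5 → 2 → 1.6 → 1.3 → 1 → 0.8 → 0.6 → 0.5 → 0.4 → 0.3 — 3 1/3 stops shorter (darker).
Net change so far: 4 1/3 stops darker. Offset with the ISO: 64 → 80 → 100 → 125 → 160 → 200 → 250 → 320 → 400 → 500 → 640 → 800 → 1000 → 1250.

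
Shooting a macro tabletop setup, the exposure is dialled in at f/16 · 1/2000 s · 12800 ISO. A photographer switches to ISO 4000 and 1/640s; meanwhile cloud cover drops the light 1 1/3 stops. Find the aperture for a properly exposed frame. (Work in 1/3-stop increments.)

f/10

Scene light: 1 1/3 stops darker.
ISO: 12800 → 10000 → 8000 → 6400 → 5000 → 4000 — 1 2/3 stops dropped (darker).
Shutter speed: 1/2000 → 1/1600 → 1/1250 → 1/1000 → 1/800 → 1/640 — 1 2/3 stops slower (brighter).
Net so far: 1 1/3 stops darker. Aperture: f/16 → f/14 → f/13 → f/11 → f/10.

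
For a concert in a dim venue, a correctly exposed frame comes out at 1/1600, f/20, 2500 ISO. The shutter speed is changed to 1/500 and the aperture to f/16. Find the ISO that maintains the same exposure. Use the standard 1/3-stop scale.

ISO 500

Shutter speed: 1/1600 → 1/1250 → 1/1000 → 1/800 → 1/640 → 1/500 — 1 2/3 stops longer (brighter).
Aperture: f/20 → f/18 → f/16 — 2/3 stop larger aperture (brighter).
Net change so far: 2 1/3 stops brighter. Offset with the ISO: 2500 → 2000 → 1600 → 1250 → 1000 → 800 → 640 → 500.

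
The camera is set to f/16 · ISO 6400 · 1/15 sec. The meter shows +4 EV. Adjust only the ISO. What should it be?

Overexposed by 4 stops → need 4 stops darker.
ISO: 6400 → 3200 → 1600 → 800 → 400.

ISO 400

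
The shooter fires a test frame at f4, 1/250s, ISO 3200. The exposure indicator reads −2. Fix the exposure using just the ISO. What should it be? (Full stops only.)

ISO 12800

Underexposed by 2 stops → need 2 stops brighter.
ISO: 3200 → 6400 → 12800.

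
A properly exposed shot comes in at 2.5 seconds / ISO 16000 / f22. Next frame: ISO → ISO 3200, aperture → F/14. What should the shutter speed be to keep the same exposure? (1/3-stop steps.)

5 s

ISO: 16000 → 12800 → 10000 → 8000 → 6400 → 5000 → 4000 → 3200 — 2 1/3 stops dropped (darker).
Aperture: f/22 → f/20 → f/18 → f/16 → f/14 — 1 1/3 stops larger aperture (brighter).
Net change so far: 1 stop darker. Offset with the shutter speed: 2.5 → 3.2 → 4 → 5.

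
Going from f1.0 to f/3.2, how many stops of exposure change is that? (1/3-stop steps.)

f/1.0 → f/1.1 → f/1.2 → f/1.4 → f/1.6 → f/1.8 → f/2 → f/2.2 → f/2.5 → f/2.8 → f/3.2 — count the steps: 10 third-stops = 3 1/3 stops.

3 1/3 stops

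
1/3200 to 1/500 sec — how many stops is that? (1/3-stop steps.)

2 2/3 stops

1/3200 → 1/2500 → 1/2000 → 1/1600 → 1/1250 → 1/1000 → 1/800 → 1/640 → 1/500 — count the steps: 8 third-stops = 2 2/3 stops.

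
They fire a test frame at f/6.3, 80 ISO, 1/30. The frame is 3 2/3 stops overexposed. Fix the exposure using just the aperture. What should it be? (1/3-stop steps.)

Overexposed by 3 2/3 stops → need 3 2/3 stops darker.
Aperture: f/6.3 → f/7.1 → f/8 → f/9 → f/10 → f/11 → f/13 → f/14 → f/16 → f/18 → f/20 → f/22.

f/22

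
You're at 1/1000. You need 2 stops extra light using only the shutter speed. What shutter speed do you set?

Shutter speed: 1/1000 → 1/500 → 1/250 — 2 stops longer (brighter).

1/250s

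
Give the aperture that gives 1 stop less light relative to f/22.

f/32

Aperture: f/22 → f/32 — 1 stop stopped down (darker).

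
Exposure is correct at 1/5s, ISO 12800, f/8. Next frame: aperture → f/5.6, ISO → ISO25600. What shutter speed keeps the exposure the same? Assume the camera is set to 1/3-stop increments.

Aperture: f/8 → f/7.1 → f/6.3 → f/5.6 — 1 stop opened up (brighter).
ISO: 12800 → 16000 → 20000 → 25600 — 1 stop higher (brighter).
Net change so far: 2 stops brighter. Offset with the shutter speed: 1/5 → 1/6 → 1/8 → 1/10 → 1/13 → 1/15 → 1/20.

1/20s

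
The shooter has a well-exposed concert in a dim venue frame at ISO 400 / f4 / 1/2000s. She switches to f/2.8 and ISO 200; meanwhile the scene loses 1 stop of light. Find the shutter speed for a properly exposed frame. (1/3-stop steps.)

Scene light: 1 stop darker.
Aperture: f/4 → f/3.5 → f/3.2 → f/2.8 — 1 stop larger aperture (brighter).
ISO: 400 → 320 → 250 → 200 — 1 stop lower (darker).
Net so far: 1 stop darker. Shutter speed: 1/2000 → 1/1600 → 1/1250 → 1/1000.

1/1000s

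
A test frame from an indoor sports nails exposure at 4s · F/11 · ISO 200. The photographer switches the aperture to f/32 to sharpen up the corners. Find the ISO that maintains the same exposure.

ISO 1600

Aperture: f/11 → f/16 → f/22 → f/32 — 3 stops smaller aperture (darker).
Need 3 stops brighter from the ISO: 200 → 400 → 800 → 1600.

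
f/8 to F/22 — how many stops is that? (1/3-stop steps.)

f/8 → f/9 → f/10 → f/11 → f/13 → f/14 → f/16 → f/18 → f/20 → f/22 — count the steps: 9 third-stops = 3 stops.

3 stops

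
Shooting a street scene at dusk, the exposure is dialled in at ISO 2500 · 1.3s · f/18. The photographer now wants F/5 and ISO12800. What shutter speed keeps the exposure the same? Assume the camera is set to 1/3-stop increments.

Aperture: f/18 → f/16 → f/14 → f/13 → f/11 → f/10 → f/9 → f/8 → f/7.1 → f/6.3 → f/5.6 → f/5 — 3 2/3 stops wider (brighter).
ISO: 2500 → 3200 → 4000 → 5000 → 6400 → 8000 → 10000 → 12800 — 2 1/3 stops raised (brighter).
Net change so far: 6 stops brighter. Offset with the shutter speed: 1.3 → 1 → 0.8 → 0.6 → 0.5 → 0.4 → 0.3 → 1/4 → 1/5 → 1/6 → 1/8 → 1/10 → 1/13 → 1/15 → 1/20 → 1/25 → 1/30 → 1/40 → 1/50.

1/50s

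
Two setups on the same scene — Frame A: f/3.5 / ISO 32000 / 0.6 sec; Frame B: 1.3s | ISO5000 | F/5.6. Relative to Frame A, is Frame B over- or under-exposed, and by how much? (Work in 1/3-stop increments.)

Aperture: f/3.5 → f/4 → f/4.5 → f/5 → f/5.6 — 1 1/3 stops narrower (darker).
Shutter speed: 0.6 → 0.8 → 1 → 1.3 — 1 stop slower (brighter).
ISO: 32000 → 25600 → 20000 → 16000 → 12800 → 10000 → 8000 → 6400 → 5000 — 2 2/3 stops lower (darker).
Net: −1 1/3 +1 −2 2/3 = −3 stops.

3 stops darker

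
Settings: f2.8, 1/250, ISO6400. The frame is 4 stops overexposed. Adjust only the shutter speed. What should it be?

1/4000s

Overexposed by 4 stops → need 4 stops darker.
Shutter speed: 1/250 → 1/500 → 1/1000 → 1/2000 → 1/4000.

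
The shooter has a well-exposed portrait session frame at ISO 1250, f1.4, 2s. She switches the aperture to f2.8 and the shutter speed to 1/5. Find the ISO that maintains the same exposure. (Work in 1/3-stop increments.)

Aperture: f/1.4 → f/1.6 → f/1.8 → f/2 → f/2.2 → f/2.5 → f/2.8 — 2 stops stopped down (darker).
Shutter speed: 2 → 1.6 → 1.3 → 1 → 0.8 → 0.6 → 0.5 → 0.4 → 0.3 → 1/4 → 1/5 — 3 1/3 stops faster (darker).
Net change so far: 5 1/3 stops darker. Offset with the ISO: 1250 → 1600 → 2000 → 2500 → 3200 → 4000 → 5000 → 6400 → 8000 → 10000 → 12800 → 16000 → 20000 → 25600 → 32000 → 40000 → 51200.

ISO 51200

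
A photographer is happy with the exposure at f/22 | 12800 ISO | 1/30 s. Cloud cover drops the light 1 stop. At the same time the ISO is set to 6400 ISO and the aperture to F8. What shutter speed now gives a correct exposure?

1/60s

Scene light: 1 stop darker.
ISO: 12800 → 6400 — 1 stop lower (darker).
Aperture: f/22 → f/16 → f/11 → f/8 — 3 stops opened up (brighter).
Net so far: 1 stop brighter. Shutter speed: 1/30 → 1/60.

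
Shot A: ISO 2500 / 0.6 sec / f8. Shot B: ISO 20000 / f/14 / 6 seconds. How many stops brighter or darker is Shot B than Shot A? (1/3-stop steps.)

4 2/3 stops brighter

Aperture: f/8 → f/9 → f/10 → f/11 → f/13 → f/14 — 1 2/3 stops smaller aperture (darker).
Shutter speed: 0.6 → 0.8 → 1 → 1.3 → 1.6 → 2 → 2.5 → 3.2 → 4 → 5 → 6 — 3 1/3 stops longer (brighter).
ISO: 2500 → 3200 → 4000 → 5000 → 6400 → 8000 → 10000 → 12800 → 16000 → 20000 — 3 stops higher (brighter).
Net: −1 2/3 +3 1/3 +3 = +4 2/3 stops.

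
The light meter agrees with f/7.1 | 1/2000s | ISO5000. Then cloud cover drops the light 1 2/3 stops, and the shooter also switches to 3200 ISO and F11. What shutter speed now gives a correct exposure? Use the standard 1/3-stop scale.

Scene light: 1 2/3 stops darker.
ISO: 5000 → 4000 → 3200 — 2/3 stop dropped (darker).
Aperture: f/7.1 → f/8 → f/9 → f/10 → f/11 — 1 1/3 stops narrower (darker).
Net so far: 3 2/3 stops darker. Shutter speed: 1/2000 → 1/1600 → 1/1250 → 1/1000 → 1/800 → 1/640 → 1/500 → 1/400 → 1/320 → 1/250 → 1/200 → 1/160.

1/160s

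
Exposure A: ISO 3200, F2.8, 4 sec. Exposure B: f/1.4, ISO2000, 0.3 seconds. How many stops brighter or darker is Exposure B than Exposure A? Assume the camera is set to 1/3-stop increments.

Aperture: f/2.8 → f/2.5 → f/2.2 → f/2 → f/1.8 → f/1.6 → f/1.4 — 2 stops opened up (brighter).
Shutter speed: 4 → 3.2 → 2.5 → 2 → 1.6 → 1.3 → 1 → 0.8 → 0.6 → 0.5 → 0.4 → 0.3 — 3 2/3 stops faster (darker).
ISO: 3200 → 2500 → 2000 — 2/3 stop lower (darker).
Net: +2 −3 2/3 −2/3 = −2 1/3 stops.

2 1/3 stops darker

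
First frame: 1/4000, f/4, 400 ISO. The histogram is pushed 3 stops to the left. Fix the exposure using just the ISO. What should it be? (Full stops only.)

Underexposed by 3 stops → need 3 stops brighter.
ISO: 400 → 800 → 1600 → 3200.

ISO 3200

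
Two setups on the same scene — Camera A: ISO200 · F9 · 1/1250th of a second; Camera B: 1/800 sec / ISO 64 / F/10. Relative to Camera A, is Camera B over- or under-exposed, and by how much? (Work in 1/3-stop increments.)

Aperture: f/9 → f/10 — 1/3 stop narrower (darker).
Shutter speed: 1/1250 → 1/1000 → 1/800 — 2/3 stop longer (brighter).
ISO: 200 → 160 → 125 → 100 → 80 → 64 — 1 2/3 stops lower (darker).
Net: −1/3 +2/3 −1 2/3 = −1 1/3 stops.

1 1/3 stops darker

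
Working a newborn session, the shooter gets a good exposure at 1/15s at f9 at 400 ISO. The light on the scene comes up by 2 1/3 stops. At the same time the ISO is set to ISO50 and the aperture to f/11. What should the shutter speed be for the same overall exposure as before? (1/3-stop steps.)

Scene light: 2 1/3 stops brighter.
ISO: 400 → 320 → 250 → 200 → 160 → 125 → 100 → 80 → 64 → 50 — 3 stops dropped (darker).
Aperture: f/9 → f/10 → f/11 — 2/3 stop narrower (darker).
Net so far: 1 1/3 stops darker. Shutter speed: 1/15 → 1/13 → 1/10 → 1/8 → 1/6.

1/6s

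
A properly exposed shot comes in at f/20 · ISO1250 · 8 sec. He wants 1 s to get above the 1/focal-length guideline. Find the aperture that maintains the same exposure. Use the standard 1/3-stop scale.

Shutter speed: 8 → 6 → 5 → 4 → 3.2 → 2.5 → 2 → 1.6 → 1.3 → 1 — 3 stops faster (darker).
Need 3 stops brighter from the aperture: f/20 → f/18 → f/16 → f/14 → f/13 → f/11 → f/10 → f/9 → f/8 → f/7.1.

f/7.1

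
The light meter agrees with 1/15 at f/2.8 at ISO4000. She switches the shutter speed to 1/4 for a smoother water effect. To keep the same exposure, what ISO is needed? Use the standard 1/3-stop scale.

Shutter speed: 1/15 → 1/13 → 1/10 → 1/8 → 1/6 → 1/5 → 1/4 — 2 stops longer (brighter).
Need 2 stops darker from the ISO: 4000 → 3200 → 2500 → 2000 → 1600 → 1250 → 1000.

ISO 1000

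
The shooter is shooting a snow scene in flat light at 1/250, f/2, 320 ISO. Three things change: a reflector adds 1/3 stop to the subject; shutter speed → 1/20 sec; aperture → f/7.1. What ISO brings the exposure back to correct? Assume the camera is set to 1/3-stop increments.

Scene light: 1/3 stop brighter.
Shutter speed: 1/250 → 1/200 → 1/160 → 1/125 → 1/100 → 1/80 → 1/60 → 1/50 → 1/40 → 1/30 → 1/25 → 1/20 — 3 2/3 stops longer (brighter).
Aperture: f/2 → f/2.2 → f/2.5 → f/2.8 → f/3.2 → f/3.5 → f/4 → f/4.5 → f/5 → f/5.6 → f/6.3 → f/7.1 — 3 2/3 stops stopped down (darker).
Net so far: 1/3 stop brighter. ISO: 320 → 250.

ISO 250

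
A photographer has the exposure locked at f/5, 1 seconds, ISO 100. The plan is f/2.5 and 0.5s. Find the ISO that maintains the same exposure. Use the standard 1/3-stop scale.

ISO 50

Aperture: f/5 → f/4.5 → f/4 → f/3.5 → f/3.2 → f/2.8 → f/2.5 — 2 stops wider (brighter).
Shutter speed: 1 → 0.8 → 0.6 → 0.5 — 1 stop faster (darker).
Net change so far: 1 stop brighter. Offset with the ISO: 100 → 80 → 64 → 50.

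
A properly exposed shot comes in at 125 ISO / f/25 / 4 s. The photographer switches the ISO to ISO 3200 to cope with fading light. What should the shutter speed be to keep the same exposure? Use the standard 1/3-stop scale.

1/6s

ISO: 125 → 160 → 200 → 250 → 320 → 400 → 500 → 640 → 800 → 1000 → 1250 → 1600 → 2000 → 2500 → 3200 — 4 2/3 stops raised (brighter).
Need 4 2/3 stops darker from the shutter speed: 4 → 3.2 → 2.5 → 2 → 1.6 → 1.3 → 1 → 0.8 → 0.6 → 0.5 → 0.4 → 0.3 → 1/4 → 1/5 → 1/6.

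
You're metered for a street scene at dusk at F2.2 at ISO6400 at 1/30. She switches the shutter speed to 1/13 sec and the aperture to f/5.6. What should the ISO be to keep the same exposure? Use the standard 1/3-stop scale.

Shutter speed: 1/30 → 1/25 → 1/20 → 1/15 → 1/13 — 1 1/3 stops slower (brighter).
Aperture: f/2.2 → f/2.5 → f/2.8 → f/3.2 → f/3.5 → f/4 → f/4.5 → f/5 → f/5.6 — 2 2/3 stops stopped down (darker).
Net change so far: 1 1/3 stops darker. Offset with the ISO: 6400 → 8000 → 10000 → 12800 → 16000.

ISO 16000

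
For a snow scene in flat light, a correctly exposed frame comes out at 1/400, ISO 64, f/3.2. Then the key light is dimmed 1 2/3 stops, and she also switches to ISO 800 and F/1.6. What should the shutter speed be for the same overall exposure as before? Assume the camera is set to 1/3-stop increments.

1/6400s

Scene light: 1 2/3 stops darker.
ISO: 64 → 80 → 100 → 125 → 160 → 200 → 250 → 320 → 400 → 500 → 640 → 800 — 3 2/3 stops higher (brighter).
Aperture: f/3.2 → f/2.8 → f/2.5 → f/2.2 → f/2 → f/1.8 → f/1.6 — 2 stops opened up (brighter).
Net so far: 4 stops brighter. Shutter speed: 1/400 → 1/500 → 1/640 → 1/800 → 1/1000 → 1/1250 → 1/1600 → 1/2000 → 1/2500 → 1/3200 → 1/4000 → 1/5000 → 1/6400.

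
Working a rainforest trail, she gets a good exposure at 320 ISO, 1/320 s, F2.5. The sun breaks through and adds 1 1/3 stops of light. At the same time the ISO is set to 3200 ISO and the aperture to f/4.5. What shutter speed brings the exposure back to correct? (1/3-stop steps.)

1/2500s

Scene light: 1 1/3 stops brighter.
ISO: 320 → 400 → 500 → 640 → 800 → 1000 → 1250 → 1600 → 2000 → 2500 → 3200 — 3 1/3 stops higher (brighter).
Aperture: f/2.5 → f/2.8 → f/3.2 → f/3.5 → f/4 → f/4.5 — 1 2/3 stops stopped down (darker).
Net so far: 3 stops brighter. Shutter speed: 1/320 → 1/400 → 1/500 → 1/640 → 1/800 → 1/1000 → 1/1250 → 1/1600 → 1/2000 → 1/2500.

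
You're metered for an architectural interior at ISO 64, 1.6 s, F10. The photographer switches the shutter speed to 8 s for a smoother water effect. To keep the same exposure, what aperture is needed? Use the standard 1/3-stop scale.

f/22

Shutter speed: 1.6 → 2 → 2.5 → 3.2 → 4 → 5 → 6 → 8 — 2 1/3 stops slower (brighter).
Need 2 1/3 stops darker from the aperture: f/10 → f/11 → f/13 → f/14 → f/16 → f/18 → f/20 → f/22.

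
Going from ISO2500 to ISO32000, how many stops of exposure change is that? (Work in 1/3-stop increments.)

2500 → 3200 → 4000 → 5000 → 6400 → 8000 → 10000 → 12800 → 16000 → 20000 → 25600 → 32000 — count the steps: 11 third-stops = 3 2/3 stops.

3 2/3 stops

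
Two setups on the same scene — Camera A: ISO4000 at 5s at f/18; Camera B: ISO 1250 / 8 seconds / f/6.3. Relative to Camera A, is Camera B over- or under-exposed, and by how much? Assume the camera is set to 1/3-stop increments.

2 stops brighter

Aperture: f/18 → f/16 → f/14 → f/13 → f/11 → f/10 → f/9 → f/8 → f/7.1 → f/6.3 — 3 stops wider (brighter).
Shutter speed: 5 → 6 → 8 — 2/3 stop slower (brighter).
ISO: 4000 → 3200 → 2500 → 2000 → 1600 → 1250 — 1 2/3 stops dropped (darker).
Net: +3 +2/3 −1 2/3 = +2 stops.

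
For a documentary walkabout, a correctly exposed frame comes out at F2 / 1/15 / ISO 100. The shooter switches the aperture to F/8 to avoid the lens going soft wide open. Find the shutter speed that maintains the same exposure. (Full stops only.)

1 s

Aperture: f/2 → f/2.8 → f/4 → f/5.6 → f/8 — 4 stops smaller aperture (darker).
Need 4 stops brighter from the shutter speed: 1/15 → 1/8 → 1/4 → 1/2 → 1.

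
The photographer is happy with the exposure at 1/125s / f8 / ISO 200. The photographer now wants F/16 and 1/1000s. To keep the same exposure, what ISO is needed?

ISO 6400

Aperture: f/8 → f/11 → f/16 — 2 stops narrower (darker).
Shutter speed: 1/125 → 1/250 → 1/500 → 1/1000 — 3 stops shorter (darker).
Net change so far: 5 stops darker. Offset with the ISO: 200 → 400 → 800 → 1600 → 3200 → 6400.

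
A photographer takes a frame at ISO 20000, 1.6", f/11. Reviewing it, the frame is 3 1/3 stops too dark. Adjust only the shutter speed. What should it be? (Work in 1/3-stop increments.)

15 s

Underexposed by 3 1/3 stops → need 3 1/3 stops brighter.
Shutter speed: 1.6 → 2 → 2.5 → 3.2 → 4 → 5 → 6 → 8 → 10 → 13 → 15.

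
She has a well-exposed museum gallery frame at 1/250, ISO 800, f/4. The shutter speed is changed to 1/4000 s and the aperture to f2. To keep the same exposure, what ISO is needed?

Shutter speed: 1/250 → 1/500 → 1/1000 → 1/2000 → 1/4000 — 4 stops shorter (darker).
Aperture: f/4 → f/2.8 → f/2 — 2 stops opened up (brighter).
Net change so far: 2 stops darker. Offset with the ISO: 800 → 1600 → 3200.

ISO 3200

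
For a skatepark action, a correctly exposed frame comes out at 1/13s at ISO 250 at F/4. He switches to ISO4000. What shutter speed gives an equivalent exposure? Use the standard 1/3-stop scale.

1/200s

ISO: 250 → 320 → 400 → 500 → 640 → 800 → 1000 → 1250 → 1600 → 2000 → 2500 → 3200 → 4000 — 4 stops higher (brighter).
Need 4 stops darker from the shutter speed: 1/13 → 1/15 → 1/20 → 1/25 → 1/30 → 1/40 → 1/50 → 1/60 → 1/80 → 1/100 → 1/125 → 1/160 → 1/200.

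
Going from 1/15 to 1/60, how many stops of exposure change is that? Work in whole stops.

1/15 → 1/30 → 1/60 — count the steps: 2 stops.

2 stops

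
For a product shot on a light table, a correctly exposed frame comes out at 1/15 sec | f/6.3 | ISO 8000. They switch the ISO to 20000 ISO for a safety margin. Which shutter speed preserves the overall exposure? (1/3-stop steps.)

ISO: 8000 → 10000 → 12800 → 16000 → 20000 — 1 1/3 stops raised (brighter).
Need 1 1/3 stops darker from the shutter speed: 1/15 → 1/20 → 1/25 → 1/30 → 1/40.

1/40s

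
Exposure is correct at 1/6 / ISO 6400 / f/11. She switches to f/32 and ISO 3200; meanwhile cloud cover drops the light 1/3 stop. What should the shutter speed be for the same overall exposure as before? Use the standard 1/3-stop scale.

3.2 s

Scene light: 1/3 stop darker.
Aperture: f/11 → f/13 → f/14 → f/16 → f/18 → f/20 → f/22 → f/25 → f/29 → f/32 — 3 stops narrower (darker).
ISO: 6400 → 5000 → 4000 → 3200 — 1 stop dropped (darker).
Net so far: 4 1/3 stops darker. Shutter speed: 1/6 → 1/5 → 1/4 → 0.3 → 0.4 → 0.5 → 0.6 → 0.8 → 1 → 1.3 → 1.6 → 2 → 2.5 → 3.2.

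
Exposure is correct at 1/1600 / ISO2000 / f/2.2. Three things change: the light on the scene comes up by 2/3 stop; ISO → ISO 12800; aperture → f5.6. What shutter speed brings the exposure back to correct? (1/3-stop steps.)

Scene light: 2/3 stop brighter.
ISO: 2000 → 2500 → 3200 → 4000 → 5000 → 6400 → 8000 → 10000 → 12800 — 2 2/3 stops raised (brighter).
Aperture: f/2.2 → f/2.5 → f/2.8 → f/3.2 → f/3.5 → f/4 → f/4.5 → f/5 → f/5.6 — 2 2/3 stops smaller aperture (darker).
Net so far: 2/3 stop brighter. Shutter speed: 1/1600 → 1/2000 → 1/2500.

1/2500s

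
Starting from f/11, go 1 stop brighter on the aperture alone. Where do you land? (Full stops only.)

Aperture: f/11 → f/8 — 1 stop opened up (brighter).

f/8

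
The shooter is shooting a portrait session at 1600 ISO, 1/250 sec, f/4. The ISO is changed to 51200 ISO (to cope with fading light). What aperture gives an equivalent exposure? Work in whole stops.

f/22

ISO: 1600 → 3200 → 6400 → 12800 → 25600 → 51200 — 5 stops higher (brighter).
Need 5 stops darker from the aperture: f/4 → f/5.6 → f/8 → f/11 → f/16 → f/22.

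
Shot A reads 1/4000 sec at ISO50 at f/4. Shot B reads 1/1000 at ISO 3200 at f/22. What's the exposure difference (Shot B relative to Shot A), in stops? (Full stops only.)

3 stops brighter

Aperture: f/4 → f/5.6 → f/8 → f/11 → f/16 → f/22 — 5 stops narrower (darker).
Shutter speed: 1/4000 → 1/2000 → 1/1000 — 2 stops longer (brighter).
ISO: 50 → 100 → 200 → 400 → 800 → 1600 → 3200 — 6 stops raised (brighter).
Net: −5 +2 +6 = +3 stops.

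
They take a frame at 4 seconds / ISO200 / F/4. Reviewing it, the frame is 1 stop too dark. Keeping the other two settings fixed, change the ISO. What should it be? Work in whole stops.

Underexposed by 1 stop → need 1 stop brighter.
ISO: 200 → 400.

ISO 400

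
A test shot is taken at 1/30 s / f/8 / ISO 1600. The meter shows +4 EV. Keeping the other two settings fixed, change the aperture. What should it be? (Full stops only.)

Overexposed by 4 stops → need 4 stops darker.
Aperture: f/8 → f/11 → f/16 → f/22 → f/32.

f/32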